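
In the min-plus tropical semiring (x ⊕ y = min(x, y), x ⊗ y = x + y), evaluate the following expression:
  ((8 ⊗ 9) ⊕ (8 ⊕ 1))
((8 ⊗ 9) ⊕ (8 ⊕ 1)) = 1

Expand innermost to outermost. Recall ⊕ takes the minimum of its arguments and ⊗ takes their sum. Working out the expression ((8 ⊗ 9) ⊕ (8 ⊕ 1)) gives 1.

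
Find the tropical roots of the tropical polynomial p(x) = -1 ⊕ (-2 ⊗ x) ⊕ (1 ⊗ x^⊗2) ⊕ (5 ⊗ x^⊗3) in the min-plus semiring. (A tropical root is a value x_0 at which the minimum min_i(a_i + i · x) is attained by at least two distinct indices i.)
Roots: {-4, -3, 1}

Each tropical root is a break point of the lower envelope of the lines y = a_i + i · x (there are 4 lines, with slopes 0, 1, ..., 3). Only the lines that attain the minimum somewhere contribute to roots; other lines are dominated. Here the surviving (envelope) indices are i = 3, i = 2, i = 1, i = 0.
Intersections between consecutive envelope lines give the roots: for adjacent envelope indices i < j the intersection is x = (a_i − a_j) / (j − i). Reading off the sorted break points: {-4, -3, 1}.
Verification: at each break x_0, at least two indices attain the minimum of min_i(a_i + i · x_0).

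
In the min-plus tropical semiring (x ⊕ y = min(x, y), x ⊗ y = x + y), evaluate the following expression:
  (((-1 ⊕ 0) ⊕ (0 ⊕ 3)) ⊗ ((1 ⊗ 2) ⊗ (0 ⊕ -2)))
(((-1 ⊕ 0) ⊕ (0 ⊕ 3)) ⊗ ((1 ⊗ 2) ⊗ (0 ⊕ -2))) = 0

Expand innermost to outermost. Recall ⊕ takes the minimum of its arguments and ⊗ takes their sum. Working out the expression (((-1 ⊕ 0) ⊕ (0 ⊕ 3)) ⊗ ((1 ⊗ 2) ⊗ (0 ⊕ -2))) gives 0.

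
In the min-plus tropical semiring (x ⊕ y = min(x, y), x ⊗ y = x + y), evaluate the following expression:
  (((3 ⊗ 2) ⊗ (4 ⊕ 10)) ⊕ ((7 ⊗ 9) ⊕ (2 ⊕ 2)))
(((3 ⊗ 2) ⊗ (4 ⊕ 10)) ⊕ ((7 ⊗ 9) ⊕ (2 ⊕ 2))) = 2

Expand innermost to outermost. Recall ⊕ takes the minimum of its arguments and ⊗ takes their sum. Working out the expression (((3 ⊗ 2) ⊗ (4 ⊕ 10)) ⊕ ((7 ⊗ 9) ⊕ (2 ⊕ 2))) gives 2.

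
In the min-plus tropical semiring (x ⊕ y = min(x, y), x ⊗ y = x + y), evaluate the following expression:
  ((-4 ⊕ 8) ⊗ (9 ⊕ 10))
((-4 ⊕ 8) ⊗ (9 ⊕ 10)) = 5

Expand innermost to outermost. Recall ⊕ takes the minimum of its arguments and ⊗ takes their sum. Working out the expression ((-4 ⊕ 8) ⊗ (9 ⊕ 10)) gives 5.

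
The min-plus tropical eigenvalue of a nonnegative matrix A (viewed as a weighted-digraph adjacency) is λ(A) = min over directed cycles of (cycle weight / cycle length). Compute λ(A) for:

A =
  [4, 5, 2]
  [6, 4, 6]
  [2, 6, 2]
λ(A) = 2

Enumerate directed cycles and compute their means (weight / length). Sample:
  cycle 0 → 0: weight = 4, length = 1, mean = 4/1 ≈ 4.000
  cycle 1 → 1: weight = 4, length = 1, mean = 4/1 ≈ 4.000
  cycle 2 → 2: weight = 2, length = 1, mean = 2/1 ≈ 2.000
  cycle 0 → 1 → 0: weight = 11, length = 2, mean = 11/2 ≈ 5.500
  cycle 0 → 2 → 0: weight = 4, length = 2, mean = 4/2 ≈ 2.000
  cycle 1 → 0 → 1: weight = 11, length = 2, mean = 11/2 ≈ 5.500
Minimum mean = 2.000, attained e.g. along the cycle 2 → 2 with weight 2 and length 1. So λ(A) = 2/1 = 2.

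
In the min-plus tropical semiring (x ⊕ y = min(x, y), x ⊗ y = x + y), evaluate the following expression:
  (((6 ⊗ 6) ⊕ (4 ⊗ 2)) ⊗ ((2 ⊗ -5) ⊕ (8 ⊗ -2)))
(((6 ⊗ 6) ⊕ (4 ⊗ 2)) ⊗ ((2 ⊗ -5) ⊕ (8 ⊗ -2))) = 3

Expand innermost to outermost. Recall ⊕ takes the minimum of its arguments and ⊗ takes their sum. Working out the expression (((6 ⊗ 6) ⊕ (4 ⊗ 2)) ⊗ ((2 ⊗ -5) ⊕ (8 ⊗ -2))) gives 3.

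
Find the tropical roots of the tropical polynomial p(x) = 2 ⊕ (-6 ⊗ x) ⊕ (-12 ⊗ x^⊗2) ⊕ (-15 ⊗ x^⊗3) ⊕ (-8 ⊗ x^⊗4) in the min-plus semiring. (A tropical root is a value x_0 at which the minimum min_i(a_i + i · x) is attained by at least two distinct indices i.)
Roots: {-7, 3, 6, 8}

Each tropical root is a break point of the lower envelope of the lines y = a_i + i · x (there are 5 lines, with slopes 0, 1, ..., 4). Only the lines that attain the minimum somewhere contribute to roots; other lines are dominated. Here the surviving (envelope) indices are i = 4, i = 3, i = 2, i = 1, i = 0.
Intersections between consecutive envelope lines give the roots: for adjacent envelope indices i < j the intersection is x = (a_i − a_j) / (j − i). Reading off the sorted break points: {-7, 3, 6, 8}.
Verification: at each break x_0, at least two indices attain the minimum of min_i(a_i + i · x_0).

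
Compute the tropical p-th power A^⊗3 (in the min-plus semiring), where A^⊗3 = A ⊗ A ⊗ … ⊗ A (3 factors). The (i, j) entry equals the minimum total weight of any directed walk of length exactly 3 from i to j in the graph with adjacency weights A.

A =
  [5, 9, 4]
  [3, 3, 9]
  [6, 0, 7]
A^⊗3 =
  [7, 7, 13]
  [9, 7, 10]
  [6, 6, 7]

Each entry (A^⊗3)_ij equals the minimum over all length-3 walks i = v_0 → v_1 → … → v_3 = j of Σ_t A[v_t][v_{t+1}]. For example, for (i, j) = (0, 2) we minimise over 9 possible intermediate vertex sequences; the minimum is 13, attained along the walk 0 → 2 → 1 → 2.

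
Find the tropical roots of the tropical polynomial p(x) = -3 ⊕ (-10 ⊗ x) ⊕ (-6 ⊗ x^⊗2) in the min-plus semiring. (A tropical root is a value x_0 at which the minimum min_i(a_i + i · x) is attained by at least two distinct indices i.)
Roots: {-4, 7}

Each tropical root is a break point of the lower envelope of the lines y = a_i + i · x (there are 3 lines, with slopes 0, 1, ..., 2). Only the lines that attain the minimum somewhere contribute to roots; other lines are dominated. Here the surviving (envelope) indices are i = 2, i = 1, i = 0.
Intersections between consecutive envelope lines give the roots: for adjacent envelope indices i < j the intersection is x = (a_i − a_j) / (j − i). Reading off the sorted break points: {-4, 7}.
Verification: at each break x_0, at least two indices attain the minimum of min_i(a_i + i · x_0).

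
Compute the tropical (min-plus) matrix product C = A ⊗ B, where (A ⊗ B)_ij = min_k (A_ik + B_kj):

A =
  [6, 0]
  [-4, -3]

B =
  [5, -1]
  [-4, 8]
A ⊗ B =
  [-4, 5]
  [-7, -5]

Apply the min-plus product entry-by-entry:
  C[0][0] = min over k of (A[0][0] + B[0][0] = 6 + 5 = 11, A[0][1] + B[1][0] = 0 + -4 = -4) = -4 (attained at k = 1)
  C[0][1] = min over k of (A[0][0] + B[0][1] = 6 + -1 = 5, A[0][1] + B[1][1] = 0 + 8 = 8) = 5 (attained at k = 0)
  C[1][0] = min over k of (A[1][0] + B[0][0] = -4 + 5 = 1, A[1][1] + B[1][0] = -3 + -4 = -7) = -7 (attained at k = 1)
  C[1][1] = min over k of (A[1][0] + B[0][1] = -4 + -1 = -5, A[1][1] + B[1][1] = -3 + 8 = 5) = -5 (attained at k = 0)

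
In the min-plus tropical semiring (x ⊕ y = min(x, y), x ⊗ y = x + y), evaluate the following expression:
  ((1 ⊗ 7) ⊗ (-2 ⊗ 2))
((1 ⊗ 7) ⊗ (-2 ⊗ 2)) = 8

Expand innermost to outermost. Recall ⊕ takes the minimum of its arguments and ⊗ takes their sum. Working out the expression ((1 ⊗ 7) ⊗ (-2 ⊗ 2)) gives 8.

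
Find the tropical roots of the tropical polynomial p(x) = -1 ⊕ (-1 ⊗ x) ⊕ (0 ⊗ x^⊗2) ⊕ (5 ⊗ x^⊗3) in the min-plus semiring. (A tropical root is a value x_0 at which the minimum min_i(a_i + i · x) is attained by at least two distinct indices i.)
Roots: {-5, -1, 0}

Each tropical root is a break point of the lower envelope of the lines y = a_i + i · x (there are 4 lines, with slopes 0, 1, ..., 3). Only the lines that attain the minimum somewhere contribute to roots; other lines are dominated. Here the surviving (envelope) indices are i = 3, i = 2, i = 1, i = 0.
Intersections between consecutive envelope lines give the roots: for adjacent envelope indices i < j the intersection is x = (a_i − a_j) / (j − i). Reading off the sorted break points: {-5, -1, 0}.
Verification: at each break x_0, at least two indices attain the minimum of min_i(a_i + i · x_0).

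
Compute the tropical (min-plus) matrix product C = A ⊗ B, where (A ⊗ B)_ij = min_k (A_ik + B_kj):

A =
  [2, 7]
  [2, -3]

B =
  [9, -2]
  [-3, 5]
A ⊗ B =
  [4, 0]
  [-6, 0]

Apply the min-plus product entry-by-entry:
  C[0][0] = min over k of (A[0][0] + B[0][0] = 2 + 9 = 11, A[0][1] + B[1][0] = 7 + -3 = 4) = 4 (attained at k = 1)
  C[0][1] = min over k of (A[0][0] + B[0][1] = 2 + -2 = 0, A[0][1] + B[1][1] = 7 + 5 = 12) = 0 (attained at k = 0)
  C[1][0] = min over k of (A[1][0] + B[0][0] = 2 + 9 = 11, A[1][1] + B[1][0] = -3 + -3 = -6) = -6 (attained at k = 1)
  C[1][1] = min over k of (A[1][0] + B[0][1] = 2 + -2 = 0, A[1][1] + B[1][1] = -3 + 5 = 2) = 0 (attained at k = 0)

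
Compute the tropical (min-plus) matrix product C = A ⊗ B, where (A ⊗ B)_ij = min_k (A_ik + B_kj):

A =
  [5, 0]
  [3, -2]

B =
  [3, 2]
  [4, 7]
A ⊗ B =
  [4, 7]
  [2, 5]

Apply the min-plus product entry-by-entry:
  C[0][0] = min over k of (A[0][0] + B[0][0] = 5 + 3 = 8, A[0][1] + B[1][0] = 0 + 4 = 4) = 4 (attained at k = 1)
  C[0][1] = min over k of (A[0][0] + B[0][1] = 5 + 2 = 7, A[0][1] + B[1][1] = 0 + 7 = 7) = 7 (attained at k = 0)
  C[1][0] = min over k of (A[1][0] + B[0][0] = 3 + 3 = 6, A[1][1] + B[1][0] = -2 + 4 = 2) = 2 (attained at k = 1)
  C[1][1] = min over k of (A[1][0] + B[0][1] = 3 + 2 = 5, A[1][1] + B[1][1] = -2 + 7 = 5) = 5 (attained at k = 0)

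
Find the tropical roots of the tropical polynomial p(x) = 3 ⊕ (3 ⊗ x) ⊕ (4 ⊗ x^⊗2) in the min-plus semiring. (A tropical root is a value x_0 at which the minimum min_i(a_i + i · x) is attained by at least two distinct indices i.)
Roots: {-1, 0}

Each tropical root is a break point of the lower envelope of the lines y = a_i + i · x (there are 3 lines, with slopes 0, 1, ..., 2). Only the lines that attain the minimum somewhere contribute to roots; other lines are dominated. Here the surviving (envelope) indices are i = 2, i = 1, i = 0.
Intersections between consecutive envelope lines give the roots: for adjacent envelope indices i < j the intersection is x = (a_i − a_j) / (j − i). Reading off the sorted break points: {-1, 0}.
Verification: at each break x_0, at least two indices attain the minimum of min_i(a_i + i · x_0).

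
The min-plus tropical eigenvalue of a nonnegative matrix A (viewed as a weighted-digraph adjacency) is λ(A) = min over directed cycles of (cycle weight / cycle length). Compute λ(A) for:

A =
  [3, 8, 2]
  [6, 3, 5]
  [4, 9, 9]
λ(A) = 3

Enumerate directed cycles and compute their means (weight / length). Sample:
  cycle 0 → 0: weight = 3, length = 1, mean = 3/1 ≈ 3.000
  cycle 1 → 1: weight = 3, length = 1, mean = 3/1 ≈ 3.000
  cycle 2 → 2: weight = 9, length = 1, mean = 9/1 ≈ 9.000
  cycle 0 → 1 → 0: weight = 14, length = 2, mean = 14/2 ≈ 7.000
  cycle 0 → 2 → 0: weight = 6, length = 2, mean = 6/2 ≈ 3.000
  cycle 1 → 0 → 1: weight = 14, length = 2, mean = 14/2 ≈ 7.000
Minimum mean = 3.000, attained e.g. along the cycle 0 → 0 with weight 3 and length 1. So λ(A) = 3/1 = 3.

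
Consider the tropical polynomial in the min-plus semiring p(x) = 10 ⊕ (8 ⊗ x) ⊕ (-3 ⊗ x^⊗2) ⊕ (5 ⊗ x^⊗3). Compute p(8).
p(8) = 10

A tropical monomial a ⊗ x^⊗i evaluates to a + i · x. Evaluating each term at x = 8:
  Term 0 contributes 10 + 0 · 8 = 10
  Term 1 contributes 8 + 1 · 8 = 16
  Term 2 contributes -3 + 2 · 8 = 13
  Term 3 contributes 5 + 3 · 8 = 29
p(8) = ⊕ of these = min[10, 16, 13, 29] = 10.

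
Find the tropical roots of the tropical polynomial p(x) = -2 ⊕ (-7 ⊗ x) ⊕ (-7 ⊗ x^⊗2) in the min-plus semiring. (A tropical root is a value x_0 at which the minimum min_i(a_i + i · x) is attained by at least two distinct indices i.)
Roots: {0, 5}

Each tropical root is a break point of the lower envelope of the lines y = a_i + i · x (there are 3 lines, with slopes 0, 1, ..., 2). Only the lines that attain the minimum somewhere contribute to roots; other lines are dominated. Here the surviving (envelope) indices are i = 2, i = 1, i = 0.
Intersections between consecutive envelope lines give the roots: for adjacent envelope indices i < j the intersection is x = (a_i − a_j) / (j − i). Reading off the sorted break points: {0, 5}.
Verification: at each break x_0, at least two indices attain the minimum of min_i(a_i + i · x_0).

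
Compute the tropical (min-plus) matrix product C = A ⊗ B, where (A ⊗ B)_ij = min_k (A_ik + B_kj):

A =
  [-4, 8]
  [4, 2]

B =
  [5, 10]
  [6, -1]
A ⊗ B =
  [1, 6]
  [8, 1]

Apply the min-plus product entry-by-entry:
  C[0][0] = min over k of (A[0][0] + B[0][0] = -4 + 5 = 1, A[0][1] + B[1][0] = 8 + 6 = 14) = 1 (attained at k = 0)
  C[0][1] = min over k of (A[0][0] + B[0][1] = -4 + 10 = 6, A[0][1] + B[1][1] = 8 + -1 = 7) = 6 (attained at k = 0)
  C[1][0] = min over k of (A[1][0] + B[0][0] = 4 + 5 = 9, A[1][1] + B[1][0] = 2 + 6 = 8) = 8 (attained at k = 1)
  C[1][1] = min over k of (A[1][0] + B[0][1] = 4 + 10 = 14, A[1][1] + B[1][1] = 2 + -1 = 1) = 1 (attained at k = 1)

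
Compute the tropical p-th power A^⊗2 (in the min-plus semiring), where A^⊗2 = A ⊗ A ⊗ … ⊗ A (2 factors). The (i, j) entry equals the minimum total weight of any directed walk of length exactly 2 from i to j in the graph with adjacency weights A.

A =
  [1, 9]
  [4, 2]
A^⊗2 =
  [2, 10]
  [5, 4]

Each entry (A^⊗2)_ij equals the minimum over all length-2 walks i = v_0 → v_1 → … → v_2 = j of Σ_t A[v_t][v_{t+1}]. For example, for (i, j) = (0, 1) we minimise over 2 possible intermediate vertex sequences; the minimum is 10, attained along the walk 0 → 0 → 1.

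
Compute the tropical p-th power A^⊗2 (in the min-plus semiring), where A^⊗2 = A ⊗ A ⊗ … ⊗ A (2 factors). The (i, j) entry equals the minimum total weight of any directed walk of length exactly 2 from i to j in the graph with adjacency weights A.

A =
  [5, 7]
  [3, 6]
A^⊗2 =
  [10, 12]
  [8, 10]

Each entry (A^⊗2)_ij equals the minimum over all length-2 walks i = v_0 → v_1 → … → v_2 = j of Σ_t A[v_t][v_{t+1}]. For example, for (i, j) = (0, 1) we minimise over 2 possible intermediate vertex sequences; the minimum is 12, attained along the walk 0 → 0 → 1.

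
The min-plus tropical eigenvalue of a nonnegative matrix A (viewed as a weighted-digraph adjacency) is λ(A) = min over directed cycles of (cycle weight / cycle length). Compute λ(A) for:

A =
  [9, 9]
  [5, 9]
λ(A) = 7

Enumerate directed cycles and compute their means (weight / length). Sample:
  cycle 0 → 0: weight = 9, length = 1, mean = 9/1 ≈ 9.000
  cycle 1 → 1: weight = 9, length = 1, mean = 9/1 ≈ 9.000
  cycle 0 → 1 → 0: weight = 14, length = 2, mean = 14/2 ≈ 7.000
  cycle 1 → 0 → 1: weight = 14, length = 2, mean = 14/2 ≈ 7.000
Minimum mean = 7.000, attained e.g. along the cycle 0 → 1 → 0 with weight 14 and length 2. So λ(A) = 14/2 = 7.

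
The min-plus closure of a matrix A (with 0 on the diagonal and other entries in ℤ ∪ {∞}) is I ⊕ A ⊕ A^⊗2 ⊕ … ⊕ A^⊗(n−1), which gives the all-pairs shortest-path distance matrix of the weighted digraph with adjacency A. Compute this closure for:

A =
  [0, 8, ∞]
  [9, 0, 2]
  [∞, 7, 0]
Closure =
  [0, 8, 10]
  [9, 0, 2]
  [16, 7, 0]

This is the Floyd-Warshall all-pairs shortest-path computation. For each intermediate vertex k = 0, 1, …, 2, update dist[i][j] ← min(dist[i][j], dist[i][k] + dist[k][j]). The final matrix gives, for each (i, j), the minimum total weight of any directed path from i to j (possibly empty when i = j).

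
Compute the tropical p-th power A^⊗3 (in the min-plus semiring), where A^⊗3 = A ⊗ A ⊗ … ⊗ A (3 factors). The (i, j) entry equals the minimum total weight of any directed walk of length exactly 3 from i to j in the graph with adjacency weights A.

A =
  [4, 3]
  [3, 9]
A^⊗3 =
  [10, 9]
  [9, 10]

Each entry (A^⊗3)_ij equals the minimum over all length-3 walks i = v_0 → v_1 → … → v_3 = j of Σ_t A[v_t][v_{t+1}]. For example, for (i, j) = (0, 1) we minimise over 4 possible intermediate vertex sequences; the minimum is 9, attained along the walk 0 → 1 → 0 → 1.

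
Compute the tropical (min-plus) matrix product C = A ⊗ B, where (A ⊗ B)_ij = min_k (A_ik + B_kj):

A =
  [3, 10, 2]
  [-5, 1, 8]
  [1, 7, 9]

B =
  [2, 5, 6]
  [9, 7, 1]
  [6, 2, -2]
A ⊗ B =
  [5, 4, 0]
  [-3, 0, 1]
  [3, 6, 7]

Apply the min-plus product entry-by-entry:
  C[0][0] = min over k of (A[0][0] + B[0][0] = 3 + 2 = 5, A[0][1] + B[1][0] = 10 + 9 = 19, A[0][2] + B[2][0] = 2 + 6 = 8) = 5 (attained at k = 0)
  C[0][1] = min over k of (A[0][0] + B[0][1] = 3 + 5 = 8, A[0][1] + B[1][1] = 10 + 7 = 17, A[0][2] + B[2][1] = 2 + 2 = 4) = 4 (attained at k = 2)
  C[0][2] = min over k of (A[0][0] + B[0][2] = 3 + 6 = 9, A[0][1] + B[1][2] = 10 + 1 = 11, A[0][2] + B[2][2] = 2 + -2 = 0) = 0 (attained at k = 2)
  C[1][0] = min over k of (A[1][0] + B[0][0] = -5 + 2 = -3, A[1][1] + B[1][0] = 1 + 9 = 10, A[1][2] + B[2][0] = 8 + 6 = 14) = -3 (attained at k = 0)
  C[1][1] = min over k of (A[1][0] + B[0][1] = -5 + 5 = 0, A[1][1] + B[1][1] = 1 + 7 = 8, A[1][2] + B[2][1] = 8 + 2 = 10) = 0 (attained at k = 0)
  C[1][2] = min over k of (A[1][0] + B[0][2] = -5 + 6 = 1, A[1][1] + B[1][2] = 1 + 1 = 2, A[1][2] + B[2][2] = 8 + -2 = 6) = 1 (attained at k = 0)
  C[2][0] = min over k of (A[2][0] + B[0][0] = 1 + 2 = 3, A[2][1] + B[1][0] = 7 + 9 = 16, A[2][2] + B[2][0] = 9 + 6 = 15) = 3 (attained at k = 0)
  C[2][1] = min over k of (A[2][0] + B[0][1] = 1 + 5 = 6, A[2][1] + B[1][1] = 7 + 7 = 14, A[2][2] + B[2][1] = 9 + 2 = 11) = 6 (attained at k = 0)
  C[2][2] = min over k of (A[2][0] + B[0][2] = 1 + 6 = 7, A[2][1] + B[1][2] = 7 + 1 = 8, A[2][2] + B[2][2] = 9 + -2 = 7) = 7 (attained at k = 0)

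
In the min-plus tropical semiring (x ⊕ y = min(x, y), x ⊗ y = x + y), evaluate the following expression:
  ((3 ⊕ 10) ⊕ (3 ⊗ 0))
((3 ⊕ 10) ⊕ (3 ⊗ 0)) = 3

Expand innermost to outermost. Recall ⊕ takes the minimum of its arguments and ⊗ takes their sum. Working out the expression ((3 ⊕ 10) ⊕ (3 ⊗ 0)) gives 3.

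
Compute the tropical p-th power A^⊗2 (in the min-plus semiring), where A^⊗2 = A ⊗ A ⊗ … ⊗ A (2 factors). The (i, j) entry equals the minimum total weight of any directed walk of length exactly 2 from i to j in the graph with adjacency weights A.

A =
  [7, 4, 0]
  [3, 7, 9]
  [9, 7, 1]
A^⊗2 =
  [7, 7, 1]
  [10, 7, 3]
  [10, 8, 2]

Each entry (A^⊗2)_ij equals the minimum over all length-2 walks i = v_0 → v_1 → … → v_2 = j of Σ_t A[v_t][v_{t+1}]. For example, for (i, j) = (0, 2) we minimise over 3 possible intermediate vertex sequences; the minimum is 1, attained along the walk 0 → 2 → 2.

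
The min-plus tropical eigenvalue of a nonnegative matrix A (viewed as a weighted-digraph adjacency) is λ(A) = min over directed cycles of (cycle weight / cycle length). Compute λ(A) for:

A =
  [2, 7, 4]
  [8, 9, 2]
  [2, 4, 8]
λ(A) = 2

Enumerate directed cycles and compute their means (weight / length). Sample:
  cycle 0 → 0: weight = 2, length = 1, mean = 2/1 ≈ 2.000
  cycle 1 → 1: weight = 9, length = 1, mean = 9/1 ≈ 9.000
  cycle 2 → 2: weight = 8, length = 1, mean = 8/1 ≈ 8.000
  cycle 0 → 1 → 0: weight = 15, length = 2, mean = 15/2 ≈ 7.500
  cycle 0 → 2 → 0: weight = 6, length = 2, mean = 6/2 ≈ 3.000
  cycle 1 → 0 → 1: weight = 15, length = 2, mean = 15/2 ≈ 7.500
Minimum mean = 2.000, attained e.g. along the cycle 0 → 0 with weight 2 and length 1. So λ(A) = 2/1 = 2.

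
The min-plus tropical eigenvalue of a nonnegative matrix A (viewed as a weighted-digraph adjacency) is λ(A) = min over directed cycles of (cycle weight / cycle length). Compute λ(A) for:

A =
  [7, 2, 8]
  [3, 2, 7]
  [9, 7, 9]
λ(A) = 2

Enumerate directed cycles and compute their means (weight / length). Sample:
  cycle 0 → 0: weight = 7, length = 1, mean = 7/1 ≈ 7.000
  cycle 1 → 1: weight = 2, length = 1, mean = 2/1 ≈ 2.000
  cycle 2 → 2: weight = 9, length = 1, mean = 9/1 ≈ 9.000
  cycle 0 → 1 → 0: weight = 5, length = 2, mean = 5/2 ≈ 2.500
  cycle 0 → 2 → 0: weight = 17, length = 2, mean = 17/2 ≈ 8.500
  cycle 1 → 0 → 1: weight = 5, length = 2, mean = 5/2 ≈ 2.500
Minimum mean = 2.000, attained e.g. along the cycle 1 → 1 with weight 2 and length 1. So λ(A) = 2/1 = 2.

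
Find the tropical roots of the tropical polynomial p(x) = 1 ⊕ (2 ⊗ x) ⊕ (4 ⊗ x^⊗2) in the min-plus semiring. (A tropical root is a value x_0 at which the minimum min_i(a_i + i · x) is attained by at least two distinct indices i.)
Roots: {-2, -1}

Each tropical root is a break point of the lower envelope of the lines y = a_i + i · x (there are 3 lines, with slopes 0, 1, ..., 2). Only the lines that attain the minimum somewhere contribute to roots; other lines are dominated. Here the surviving (envelope) indices are i = 2, i = 1, i = 0.
Intersections between consecutive envelope lines give the roots: for adjacent envelope indices i < j the intersection is x = (a_i − a_j) / (j − i). Reading off the sorted break points: {-2, -1}.
Verification: at each break x_0, at least two indices attain the minimum of min_i(a_i + i · x_0).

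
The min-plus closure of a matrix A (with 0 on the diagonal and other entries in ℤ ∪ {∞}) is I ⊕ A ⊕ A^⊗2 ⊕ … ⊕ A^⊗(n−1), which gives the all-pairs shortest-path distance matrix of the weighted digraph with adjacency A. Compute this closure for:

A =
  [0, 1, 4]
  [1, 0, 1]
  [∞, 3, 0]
Closure =
  [0, 1, 2]
  [1, 0, 1]
  [4, 3, 0]

This is the Floyd-Warshall all-pairs shortest-path computation. For each intermediate vertex k = 0, 1, …, 2, update dist[i][j] ← min(dist[i][j], dist[i][k] + dist[k][j]). The final matrix gives, for each (i, j), the minimum total weight of any directed path from i to j (possibly empty when i = j).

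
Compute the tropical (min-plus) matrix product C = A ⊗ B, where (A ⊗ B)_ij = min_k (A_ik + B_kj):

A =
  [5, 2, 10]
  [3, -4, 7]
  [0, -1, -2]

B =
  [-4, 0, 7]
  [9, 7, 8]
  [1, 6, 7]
A ⊗ B =
  [1, 5, 10]
  [-1, 3, 4]
  [-4, 0, 5]

Apply the min-plus product entry-by-entry:
  C[0][0] = min over k of (A[0][0] + B[0][0] = 5 + -4 = 1, A[0][1] + B[1][0] = 2 + 9 = 11, A[0][2] + B[2][0] = 10 + 1 = 11) = 1 (attained at k = 0)
  C[0][1] = min over k of (A[0][0] + B[0][1] = 5 + 0 = 5, A[0][1] + B[1][1] = 2 + 7 = 9, A[0][2] + B[2][1] = 10 + 6 = 16) = 5 (attained at k = 0)
  C[0][2] = min over k of (A[0][0] + B[0][2] = 5 + 7 = 12, A[0][1] + B[1][2] = 2 + 8 = 10, A[0][2] + B[2][2] = 10 + 7 = 17) = 10 (attained at k = 1)
  C[1][0] = min over k of (A[1][0] + B[0][0] = 3 + -4 = -1, A[1][1] + B[1][0] = -4 + 9 = 5, A[1][2] + B[2][0] = 7 + 1 = 8) = -1 (attained at k = 0)
  C[1][1] = min over k of (A[1][0] + B[0][1] = 3 + 0 = 3, A[1][1] + B[1][1] = -4 + 7 = 3, A[1][2] + B[2][1] = 7 + 6 = 13) = 3 (attained at k = 0)
  C[1][2] = min over k of (A[1][0] + B[0][2] = 3 + 7 = 10, A[1][1] + B[1][2] = -4 + 8 = 4, A[1][2] + B[2][2] = 7 + 7 = 14) = 4 (attained at k = 1)
  C[2][0] = min over k of (A[2][0] + B[0][0] = 0 + -4 = -4, A[2][1] + B[1][0] = -1 + 9 = 8, A[2][2] + B[2][0] = -2 + 1 = -1) = -4 (attained at k = 0)
  C[2][1] = min over k of (A[2][0] + B[0][1] = 0 + 0 = 0, A[2][1] + B[1][1] = -1 + 7 = 6, A[2][2] + B[2][1] = -2 + 6 = 4) = 0 (attained at k = 0)
  C[2][2] = min over k of (A[2][0] + B[0][2] = 0 + 7 = 7, A[2][1] + B[1][2] = -1 + 8 = 7, A[2][2] + B[2][2] = -2 + 7 = 5) = 5 (attained at k = 2)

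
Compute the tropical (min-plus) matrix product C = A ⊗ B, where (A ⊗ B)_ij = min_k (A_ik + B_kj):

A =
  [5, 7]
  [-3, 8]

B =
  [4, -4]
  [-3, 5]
A ⊗ B =
  [4, 1]
  [1, -7]

Apply the min-plus product entry-by-entry:
  C[0][0] = min over k of (A[0][0] + B[0][0] = 5 + 4 = 9, A[0][1] + B[1][0] = 7 + -3 = 4) = 4 (attained at k = 1)
  C[0][1] = min over k of (A[0][0] + B[0][1] = 5 + -4 = 1, A[0][1] + B[1][1] = 7 + 5 = 12) = 1 (attained at k = 0)
  C[1][0] = min over k of (A[1][0] + B[0][0] = -3 + 4 = 1, A[1][1] + B[1][0] = 8 + -3 = 5) = 1 (attained at k = 0)
  C[1][1] = min over k of (A[1][0] + B[0][1] = -3 + -4 = -7, A[1][1] + B[1][1] = 8 + 5 = 13) = -7 (attained at k = 0)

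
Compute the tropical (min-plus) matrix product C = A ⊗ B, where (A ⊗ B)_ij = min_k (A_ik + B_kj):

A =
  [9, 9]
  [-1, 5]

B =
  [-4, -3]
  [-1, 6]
A ⊗ B =
  [5, 6]
  [-5, -4]

Apply the min-plus product entry-by-entry:
  C[0][0] = min over k of (A[0][0] + B[0][0] = 9 + -4 = 5, A[0][1] + B[1][0] = 9 + -1 = 8) = 5 (attained at k = 0)
  C[0][1] = min over k of (A[0][0] + B[0][1] = 9 + -3 = 6, A[0][1] + B[1][1] = 9 + 6 = 15) = 6 (attained at k = 0)
  C[1][0] = min over k of (A[1][0] + B[0][0] = -1 + -4 = -5, A[1][1] + B[1][0] = 5 + -1 = 4) = -5 (attained at k = 0)
  C[1][1] = min over k of (A[1][0] + B[0][1] = -1 + -3 = -4, A[1][1] + B[1][1] = 5 + 6 = 11) = -4 (attained at k = 0)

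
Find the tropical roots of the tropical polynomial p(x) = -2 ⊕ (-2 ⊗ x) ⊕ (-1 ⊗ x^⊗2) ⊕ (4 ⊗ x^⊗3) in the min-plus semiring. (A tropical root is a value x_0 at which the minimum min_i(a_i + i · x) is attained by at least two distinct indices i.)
Roots: {-5, -1, 0}

Each tropical root is a break point of the lower envelope of the lines y = a_i + i · x (there are 4 lines, with slopes 0, 1, ..., 3). Only the lines that attain the minimum somewhere contribute to roots; other lines are dominated. Here the surviving (envelope) indices are i = 3, i = 2, i = 1, i = 0.
Intersections between consecutive envelope lines give the roots: for adjacent envelope indices i < j the intersection is x = (a_i − a_j) / (j − i). Reading off the sorted break points: {-5, -1, 0}.
Verification: at each break x_0, at least two indices attain the minimum of min_i(a_i + i · x_0).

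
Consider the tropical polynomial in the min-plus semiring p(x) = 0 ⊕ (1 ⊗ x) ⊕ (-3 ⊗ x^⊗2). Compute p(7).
p(7) = 0

A tropical monomial a ⊗ x^⊗i evaluates to a + i · x. Evaluating each term at x = 7:
  Term 0 contributes 0 + 0 · 7 = 0
  Term 1 contributes 1 + 1 · 7 = 8
  Term 2 contributes -3 + 2 · 7 = 11
p(7) = ⊕ of these = min[0, 8, 11] = 0.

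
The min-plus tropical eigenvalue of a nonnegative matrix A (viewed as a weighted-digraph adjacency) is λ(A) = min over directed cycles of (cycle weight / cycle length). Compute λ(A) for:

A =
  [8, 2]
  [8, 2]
λ(A) = 2

Enumerate directed cycles and compute their means (weight / length). Sample:
  cycle 0 → 0: weight = 8, length = 1, mean = 8/1 ≈ 8.000
  cycle 1 → 1: weight = 2, length = 1, mean = 2/1 ≈ 2.000
  cycle 0 → 1 → 0: weight = 10, length = 2, mean = 10/2 ≈ 5.000
  cycle 1 → 0 → 1: weight = 10, length = 2, mean = 10/2 ≈ 5.000
Minimum mean = 2.000, attained e.g. along the cycle 1 → 1 with weight 2 and length 1. So λ(A) = 2/1 = 2.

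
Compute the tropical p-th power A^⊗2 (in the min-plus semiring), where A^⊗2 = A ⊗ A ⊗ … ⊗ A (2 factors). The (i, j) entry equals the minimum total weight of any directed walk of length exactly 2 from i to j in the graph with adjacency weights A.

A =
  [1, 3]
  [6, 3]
A^⊗2 =
  [2, 4]
  [7, 6]

Each entry (A^⊗2)_ij equals the minimum over all length-2 walks i = v_0 → v_1 → … → v_2 = j of Σ_t A[v_t][v_{t+1}]. For example, for (i, j) = (0, 1) we minimise over 2 possible intermediate vertex sequences; the minimum is 4, attained along the walk 0 → 0 → 1.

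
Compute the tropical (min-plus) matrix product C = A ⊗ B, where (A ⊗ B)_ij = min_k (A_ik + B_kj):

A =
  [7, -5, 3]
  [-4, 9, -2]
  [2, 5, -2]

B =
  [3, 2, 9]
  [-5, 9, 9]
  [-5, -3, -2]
A ⊗ B =
  [-10, 0, 1]
  [-7, -5, -4]
  [-7, -5, -4]

Apply the min-plus product entry-by-entry:
  C[0][0] = min over k of (A[0][0] + B[0][0] = 7 + 3 = 10, A[0][1] + B[1][0] = -5 + -5 = -10, A[0][2] + B[2][0] = 3 + -5 = -2) = -10 (attained at k = 1)
  C[0][1] = min over k of (A[0][0] + B[0][1] = 7 + 2 = 9, A[0][1] + B[1][1] = -5 + 9 = 4, A[0][2] + B[2][1] = 3 + -3 = 0) = 0 (attained at k = 2)
  C[0][2] = min over k of (A[0][0] + B[0][2] = 7 + 9 = 16, A[0][1] + B[1][2] = -5 + 9 = 4, A[0][2] + B[2][2] = 3 + -2 = 1) = 1 (attained at k = 2)
  C[1][0] = min over k of (A[1][0] + B[0][0] = -4 + 3 = -1, A[1][1] + B[1][0] = 9 + -5 = 4, A[1][2] + B[2][0] = -2 + -5 = -7) = -7 (attained at k = 2)
  C[1][1] = min over k of (A[1][0] + B[0][1] = -4 + 2 = -2, A[1][1] + B[1][1] = 9 + 9 = 18, A[1][2] + B[2][1] = -2 + -3 = -5) = -5 (attained at k = 2)
  C[1][2] = min over k of (A[1][0] + B[0][2] = -4 + 9 = 5, A[1][1] + B[1][2] = 9 + 9 = 18, A[1][2] + B[2][2] = -2 + -2 = -4) = -4 (attained at k = 2)
  C[2][0] = min over k of (A[2][0] + B[0][0] = 2 + 3 = 5, A[2][1] + B[1][0] = 5 + -5 = 0, A[2][2] + B[2][0] = -2 + -5 = -7) = -7 (attained at k = 2)
  C[2][1] = min over k of (A[2][0] + B[0][1] = 2 + 2 = 4, A[2][1] + B[1][1] = 5 + 9 = 14, A[2][2] + B[2][1] = -2 + -3 = -5) = -5 (attained at k = 2)
  C[2][2] = min over k of (A[2][0] + B[0][2] = 2 + 9 = 11, A[2][1] + B[1][2] = 5 + 9 = 14, A[2][2] + B[2][2] = -2 + -2 = -4) = -4 (attained at k = 2)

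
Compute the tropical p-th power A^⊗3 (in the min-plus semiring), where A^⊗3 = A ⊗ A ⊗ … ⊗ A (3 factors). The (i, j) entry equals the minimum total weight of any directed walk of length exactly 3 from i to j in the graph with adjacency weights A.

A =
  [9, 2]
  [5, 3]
A^⊗3 =
  [10, 8]
  [11, 9]

Each entry (A^⊗3)_ij equals the minimum over all length-3 walks i = v_0 → v_1 → … → v_3 = j of Σ_t A[v_t][v_{t+1}]. For example, for (i, j) = (0, 1) we minimise over 4 possible intermediate vertex sequences; the minimum is 8, attained along the walk 0 → 1 → 1 → 1.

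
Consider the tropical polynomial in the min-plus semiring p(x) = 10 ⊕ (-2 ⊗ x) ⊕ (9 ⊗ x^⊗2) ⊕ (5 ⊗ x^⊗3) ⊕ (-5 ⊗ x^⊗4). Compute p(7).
p(7) = 5

A tropical monomial a ⊗ x^⊗i evaluates to a + i · x. Evaluating each term at x = 7:
  Term 0 contributes 10 + 0 · 7 = 10
  Term 1 contributes -2 + 1 · 7 = 5
  Term 2 contributes 9 + 2 · 7 = 23
  Term 3 contributes 5 + 3 · 7 = 26
  Term 4 contributes -5 + 4 · 7 = 23
p(7) = ⊕ of these = min[10, 5, 23, 26, 23] = 5.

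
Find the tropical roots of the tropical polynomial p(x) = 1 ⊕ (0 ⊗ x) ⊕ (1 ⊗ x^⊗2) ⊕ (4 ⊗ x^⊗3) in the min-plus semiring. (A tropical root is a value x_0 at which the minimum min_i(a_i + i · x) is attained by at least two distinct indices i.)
Roots: {-3, -1, 1}

Each tropical root is a break point of the lower envelope of the lines y = a_i + i · x (there are 4 lines, with slopes 0, 1, ..., 3). Only the lines that attain the minimum somewhere contribute to roots; other lines are dominated. Here the surviving (envelope) indices are i = 3, i = 2, i = 1, i = 0.
Intersections between consecutive envelope lines give the roots: for adjacent envelope indices i < j the intersection is x = (a_i − a_j) / (j − i). Reading off the sorted break points: {-3, -1, 1}.
Verification: at each break x_0, at least two indices attain the minimum of min_i(a_i + i · x_0).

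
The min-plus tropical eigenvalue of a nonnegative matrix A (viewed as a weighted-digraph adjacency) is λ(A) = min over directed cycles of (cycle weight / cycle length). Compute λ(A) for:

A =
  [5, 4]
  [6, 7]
λ(A) = 5

Enumerate directed cycles and compute their means (weight / length). Sample:
  cycle 0 → 0: weight = 5, length = 1, mean = 5/1 ≈ 5.000
  cycle 1 → 1: weight = 7, length = 1, mean = 7/1 ≈ 7.000
  cycle 0 → 1 → 0: weight = 10, length = 2, mean = 10/2 ≈ 5.000
  cycle 1 → 0 → 1: weight = 10, length = 2, mean = 10/2 ≈ 5.000
Minimum mean = 5.000, attained e.g. along the cycle 0 → 0 with weight 5 and length 1. So λ(A) = 5/1 = 5.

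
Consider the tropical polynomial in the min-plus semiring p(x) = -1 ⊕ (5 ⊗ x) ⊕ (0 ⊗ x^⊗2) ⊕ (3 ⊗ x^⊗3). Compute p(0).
p(0) = -1

A tropical monomial a ⊗ x^⊗i evaluates to a + i · x. Evaluating each term at x = 0:
  Term 0 contributes -1 + 0 · 0 = -1
  Term 1 contributes 5 + 1 · 0 = 5
  Term 2 contributes 0 + 2 · 0 = 0
  Term 3 contributes 3 + 3 · 0 = 3
p(0) = ⊕ of these = min[-1, 5, 0, 3] = -1.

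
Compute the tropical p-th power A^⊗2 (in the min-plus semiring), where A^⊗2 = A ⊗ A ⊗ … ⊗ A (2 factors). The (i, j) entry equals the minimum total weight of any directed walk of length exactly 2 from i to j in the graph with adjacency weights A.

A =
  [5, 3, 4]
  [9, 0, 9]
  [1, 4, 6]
A^⊗2 =
  [5, 3, 9]
  [9, 0, 9]
  [6, 4, 5]

Each entry (A^⊗2)_ij equals the minimum over all length-2 walks i = v_0 → v_1 → … → v_2 = j of Σ_t A[v_t][v_{t+1}]. For example, for (i, j) = (0, 2) we minimise over 3 possible intermediate vertex sequences; the minimum is 9, attained along the walk 0 → 0 → 2.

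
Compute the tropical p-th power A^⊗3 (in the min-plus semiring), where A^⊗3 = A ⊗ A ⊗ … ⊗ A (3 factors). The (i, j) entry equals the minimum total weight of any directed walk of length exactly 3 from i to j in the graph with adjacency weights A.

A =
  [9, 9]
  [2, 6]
A^⊗3 =
  [17, 20]
  [13, 17]

Each entry (A^⊗3)_ij equals the minimum over all length-3 walks i = v_0 → v_1 → … → v_3 = j of Σ_t A[v_t][v_{t+1}]. For example, for (i, j) = (0, 1) we minimise over 4 possible intermediate vertex sequences; the minimum is 20, attained along the walk 0 → 1 → 0 → 1.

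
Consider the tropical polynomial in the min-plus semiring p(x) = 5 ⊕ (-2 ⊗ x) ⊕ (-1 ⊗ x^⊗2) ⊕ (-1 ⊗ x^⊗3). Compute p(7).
p(7) = 5

A tropical monomial a ⊗ x^⊗i evaluates to a + i · x. Evaluating each term at x = 7:
  Term 0 contributes 5 + 0 · 7 = 5
  Term 1 contributes -2 + 1 · 7 = 5
  Term 2 contributes -1 + 2 · 7 = 13
  Term 3 contributes -1 + 3 · 7 = 20
p(7) = ⊕ of these = min[5, 5, 13, 20] = 5.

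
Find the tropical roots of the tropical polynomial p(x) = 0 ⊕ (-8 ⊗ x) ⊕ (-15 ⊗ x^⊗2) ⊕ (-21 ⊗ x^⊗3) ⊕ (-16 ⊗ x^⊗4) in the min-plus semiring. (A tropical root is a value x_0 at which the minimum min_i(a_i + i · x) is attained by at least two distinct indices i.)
Roots: {-5, 6, 7, 8}

Each tropical root is a break point of the lower envelope of the lines y = a_i + i · x (there are 5 lines, with slopes 0, 1, ..., 4). Only the lines that attain the minimum somewhere contribute to roots; other lines are dominated. Here the surviving (envelope) indices are i = 4, i = 3, i = 2, i = 1, i = 0.
Intersections between consecutive envelope lines give the roots: for adjacent envelope indices i < j the intersection is x = (a_i − a_j) / (j − i). Reading off the sorted break points: {-5, 6, 7, 8}.
Verification: at each break x_0, at least two indices attain the minimum of min_i(a_i + i · x_0).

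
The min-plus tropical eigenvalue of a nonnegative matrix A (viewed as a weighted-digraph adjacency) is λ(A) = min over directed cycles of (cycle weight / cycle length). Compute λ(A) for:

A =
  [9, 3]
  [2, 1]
λ(A) = 1

Enumerate directed cycles and compute their means (weight / length). Sample:
  cycle 0 → 0: weight = 9, length = 1, mean = 9/1 ≈ 9.000
  cycle 1 → 1: weight = 1, length = 1, mean = 1/1 ≈ 1.000
  cycle 0 → 1 → 0: weight = 5, length = 2, mean = 5/2 ≈ 2.500
  cycle 1 → 0 → 1: weight = 5, length = 2, mean = 5/2 ≈ 2.500
Minimum mean = 1.000, attained e.g. along the cycle 1 → 1 with weight 1 and length 1. So λ(A) = 1/1 = 1.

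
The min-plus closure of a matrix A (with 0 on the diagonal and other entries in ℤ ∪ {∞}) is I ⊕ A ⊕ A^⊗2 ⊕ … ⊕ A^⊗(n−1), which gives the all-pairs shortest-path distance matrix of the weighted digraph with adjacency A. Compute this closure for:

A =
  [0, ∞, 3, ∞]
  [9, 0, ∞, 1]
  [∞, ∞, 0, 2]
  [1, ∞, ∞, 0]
Closure =
  [0, ∞, 3, 5]
  [2, 0, 5, 1]
  [3, ∞, 0, 2]
  [1, ∞, 4, 0]

This is the Floyd-Warshall all-pairs shortest-path computation. For each intermediate vertex k = 0, 1, …, 3, update dist[i][j] ← min(dist[i][j], dist[i][k] + dist[k][j]). The final matrix gives, for each (i, j), the minimum total weight of any directed path from i to j (possibly empty when i = j).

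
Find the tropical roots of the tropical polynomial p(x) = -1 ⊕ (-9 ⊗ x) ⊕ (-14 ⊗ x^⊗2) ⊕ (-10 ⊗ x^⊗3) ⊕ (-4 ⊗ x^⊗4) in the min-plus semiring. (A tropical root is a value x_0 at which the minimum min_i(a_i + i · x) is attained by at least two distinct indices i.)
Roots: {-6, -4, 5, 8}

Each tropical root is a break point of the lower envelope of the lines y = a_i + i · x (there are 5 lines, with slopes 0, 1, ..., 4). Only the lines that attain the minimum somewhere contribute to roots; other lines are dominated. Here the surviving (envelope) indices are i = 4, i = 3, i = 2, i = 1, i = 0.
Intersections between consecutive envelope lines give the roots: for adjacent envelope indices i < j the intersection is x = (a_i − a_j) / (j − i). Reading off the sorted break points: {-6, -4, 5, 8}.
Verification: at each break x_0, at least two indices attain the minimum of min_i(a_i + i · x_0).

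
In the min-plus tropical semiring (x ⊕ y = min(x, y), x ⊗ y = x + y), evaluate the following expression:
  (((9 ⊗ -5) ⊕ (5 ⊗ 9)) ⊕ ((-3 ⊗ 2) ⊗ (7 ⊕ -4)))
(((9 ⊗ -5) ⊕ (5 ⊗ 9)) ⊕ ((-3 ⊗ 2) ⊗ (7 ⊕ -4))) = -5

Expand innermost to outermost. Recall ⊕ takes the minimum of its arguments and ⊗ takes their sum. Working out the expression (((9 ⊗ -5) ⊕ (5 ⊗ 9)) ⊕ ((-3 ⊗ 2) ⊗ (7 ⊕ -4))) gives -5.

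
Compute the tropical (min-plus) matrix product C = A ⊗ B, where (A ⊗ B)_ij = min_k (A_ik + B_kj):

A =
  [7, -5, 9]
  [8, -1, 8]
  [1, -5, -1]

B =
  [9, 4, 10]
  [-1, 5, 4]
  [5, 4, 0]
A ⊗ B =
  [-6, 0, -1]
  [-2, 4, 3]
  [-6, 0, -1]

Apply the min-plus product entry-by-entry:
  C[0][0] = min over k of (A[0][0] + B[0][0] = 7 + 9 = 16, A[0][1] + B[1][0] = -5 + -1 = -6, A[0][2] + B[2][0] = 9 + 5 = 14) = -6 (attained at k = 1)
  C[0][1] = min over k of (A[0][0] + B[0][1] = 7 + 4 = 11, A[0][1] + B[1][1] = -5 + 5 = 0, A[0][2] + B[2][1] = 9 + 4 = 13) = 0 (attained at k = 1)
  C[0][2] = min over k of (A[0][0] + B[0][2] = 7 + 10 = 17, A[0][1] + B[1][2] = -5 + 4 = -1, A[0][2] + B[2][2] = 9 + 0 = 9) = -1 (attained at k = 1)
  C[1][0] = min over k of (A[1][0] + B[0][0] = 8 + 9 = 17, A[1][1] + B[1][0] = -1 + -1 = -2, A[1][2] + B[2][0] = 8 + 5 = 13) = -2 (attained at k = 1)
  C[1][1] = min over k of (A[1][0] + B[0][1] = 8 + 4 = 12, A[1][1] + B[1][1] = -1 + 5 = 4, A[1][2] + B[2][1] = 8 + 4 = 12) = 4 (attained at k = 1)
  C[1][2] = min over k of (A[1][0] + B[0][2] = 8 + 10 = 18, A[1][1] + B[1][2] = -1 + 4 = 3, A[1][2] + B[2][2] = 8 + 0 = 8) = 3 (attained at k = 1)
  C[2][0] = min over k of (A[2][0] + B[0][0] = 1 + 9 = 10, A[2][1] + B[1][0] = -5 + -1 = -6, A[2][2] + B[2][0] = -1 + 5 = 4) = -6 (attained at k = 1)
  C[2][1] = min over k of (A[2][0] + B[0][1] = 1 + 4 = 5, A[2][1] + B[1][1] = -5 + 5 = 0, A[2][2] + B[2][1] = -1 + 4 = 3) = 0 (attained at k = 1)
  C[2][2] = min over k of (A[2][0] + B[0][2] = 1 + 10 = 11, A[2][1] + B[1][2] = -5 + 4 = -1, A[2][2] + B[2][2] = -1 + 0 = -1) = -1 (attained at k = 1)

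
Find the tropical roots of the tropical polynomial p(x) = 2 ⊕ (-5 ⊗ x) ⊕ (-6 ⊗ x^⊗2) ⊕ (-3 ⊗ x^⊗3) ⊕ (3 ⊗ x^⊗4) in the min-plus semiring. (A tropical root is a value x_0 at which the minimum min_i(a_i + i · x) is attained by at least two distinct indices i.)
Roots: {-6, -3, 1, 7}

Each tropical root is a break point of the lower envelope of the lines y = a_i + i · x (there are 5 lines, with slopes 0, 1, ..., 4). Only the lines that attain the minimum somewhere contribute to roots; other lines are dominated. Here the surviving (envelope) indices are i = 4, i = 3, i = 2, i = 1, i = 0.
Intersections between consecutive envelope lines give the roots: for adjacent envelope indices i < j the intersection is x = (a_i − a_j) / (j − i). Reading off the sorted break points: {-6, -3, 1, 7}.
Verification: at each break x_0, at least two indices attain the minimum of min_i(a_i + i · x_0).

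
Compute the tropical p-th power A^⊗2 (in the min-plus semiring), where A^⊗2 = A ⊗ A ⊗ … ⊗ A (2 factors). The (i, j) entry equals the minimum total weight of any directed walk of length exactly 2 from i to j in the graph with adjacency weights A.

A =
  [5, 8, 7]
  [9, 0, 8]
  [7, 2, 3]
A^⊗2 =
  [10, 8, 10]
  [9, 0, 8]
  [10, 2, 6]

Each entry (A^⊗2)_ij equals the minimum over all length-2 walks i = v_0 → v_1 → … → v_2 = j of Σ_t A[v_t][v_{t+1}]. For example, for (i, j) = (0, 2) we minimise over 3 possible intermediate vertex sequences; the minimum is 10, attained along the walk 0 → 2 → 2.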